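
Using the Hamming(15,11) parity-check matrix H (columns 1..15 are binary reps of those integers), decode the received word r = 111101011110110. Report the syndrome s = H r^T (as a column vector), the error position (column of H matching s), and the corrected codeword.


s = (0, 0, 0, 1)^T, error position = 1, corrected codeword c = 011101011110110

Compute s = H r^T mod 2 one row at a time:
  s_1 = 1 + 1 + 1 + 1 + 0 + 1 + 1 + 0 = 6 ≡ 0 (mod 2).
  s_2 = 1 + 0 + 1 + 0 + 0 + 1 + 1 + 0 = 4 ≡ 0 (mod 2).
  s_3 = 1 + 1 + 1 + 0 + 1 + 1 + 1 + 0 = 6 ≡ 0 (mod 2).
  s_4 = 1 + 1 + 0 + 0 + 1 + 1 + 1 + 0 = 5 ≡ 1 (mod 2).
s = (0, 0, 0, 1)^T — this equals column 1 of H (binary 0001), so error is at position 1.
Correct: flip bit 1 of r = 111101011110110 to get c = 011101011110110.


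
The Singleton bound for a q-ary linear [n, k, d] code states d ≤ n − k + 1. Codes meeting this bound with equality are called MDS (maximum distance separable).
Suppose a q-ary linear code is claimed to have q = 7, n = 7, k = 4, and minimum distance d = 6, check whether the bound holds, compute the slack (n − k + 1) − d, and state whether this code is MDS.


Singleton RHS = n − k + 1 = 4, slack = -2, bound violated (no such code; not MDS).

Singleton bound: d ≤ n − k + 1.
Here n = 7, k = 4, so n − k + 1 = 4.
Given d = 6, check d ≤ 4: NO.
Slack = (n − k + 1) − d = -2.
The slack is negative: d = 6 exceeds n − k + 1 = 4 by 2, so the Singleton bound is violated and no linear [7, 4, 6]_7 code can exist. In particular it is not MDS (MDS requires d = n − k + 1 exactly).
Description: the claimed parameters are [7, 4, 6]_7; such a code would be impossible (violates the Singleton bound).


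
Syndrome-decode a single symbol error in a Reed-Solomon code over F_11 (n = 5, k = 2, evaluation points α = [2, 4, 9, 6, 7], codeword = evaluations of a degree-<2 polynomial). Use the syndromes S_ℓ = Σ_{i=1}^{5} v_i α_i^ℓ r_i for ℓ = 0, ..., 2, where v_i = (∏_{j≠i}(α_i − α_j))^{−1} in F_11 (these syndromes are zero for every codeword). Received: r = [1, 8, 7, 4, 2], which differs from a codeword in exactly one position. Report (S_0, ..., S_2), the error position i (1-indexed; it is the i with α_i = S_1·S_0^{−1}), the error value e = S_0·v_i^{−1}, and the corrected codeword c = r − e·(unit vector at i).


S = (9, 4, 3), error at position 3, error magnitude e = 9, c = [1, 8, 9, 4, 2].

Step 1: column multipliers v_i = (∏_{j≠i}(α_i − α_j))^{−1} mod 11.
  i = 1 (α = 2): (2−4)(2−9)(2−6)(2−7) = (−2)·(−7)·(−4)·(−5) = 280 ≡ 5, so v_1 = 5^{−1} = 9 (mod 11).
  i = 2 (α = 4): (4−2)(4−9)(4−6)(4−7) = 2·(−5)·(−2)·(−3) = −60 ≡ 6, so v_2 = 6^{−1} = 2 (mod 11).
  i = 3 (α = 9): (9−2)(9−4)(9−6)(9−7) = 7·5·3·2 = 210 ≡ 1, so v_3 = 1^{−1} = 1 (mod 11).
  i = 4 (α = 6): (6−2)(6−4)(6−9)(6−7) = 4·2·(−3)·(−1) = 24 ≡ 2, so v_4 = 2^{−1} = 6 (mod 11).
  i = 5 (α = 7): (7−2)(7−4)(7−9)(7−6) = 5·3·(−2)·1 = −30 ≡ 3, so v_5 = 3^{−1} = 4 (mod 11).
  v = [9, 2, 1, 6, 4].
Step 2: syndromes of r = [1, 8, 7, 4, 2] (all sums mod 11).
  S_0 = Σ v_i r_i = 9·1 + 2·8 + 1·7 + 6·4 + 4·2 = 64 ≡ 9.
  S_1 = Σ v_i α_i r_i = 9·2·1 + 2·4·8 + 1·9·7 + 6·6·4 + 4·7·2 = 345 ≡ 4.
  α_i^2 mod 11 = [4, 5, 4, 3, 5].
  S_2 = Σ v_i α_i^2 r_i = 9·4·1 + 2·5·8 + 1·4·7 + 6·3·4 + 4·5·2 = 256 ≡ 3.
  S = (9, 4, 3) ≠ 0, so r is not a codeword (an error is present).
Step 3: locate the error. For a single error e at position i, S_ℓ = v_i·e·α_i^ℓ, so α_err = S_1/S_0.
  S_0^{−1} = 9^{−1} = 5 (mod 11), so α_err = 4·5 = 20 ≡ 9 = α_3. Error position i = 3.
  Consistency check: S_2/S_1 = 3·3 = 9 ≡ 9 = α_err ✓ (single-error assumption holds).
Step 4: error magnitude e = S_0/v_3 = S_0·∏_{j≠3}(α_3 − α_j) = 9·1 = 9 ≡ 9 (mod 11).
Step 5: correct position 3: c_3 = r_3 − e = 7 − 9 ≡ 9 (mod 11). Hence c = [1, 8, 9, 4, 2].
  Check: interpolating c through the α_i gives m(x) = 5 + 9·x (degree < 2) with m(α_i) = c_i for every i, so c is indeed a codeword.


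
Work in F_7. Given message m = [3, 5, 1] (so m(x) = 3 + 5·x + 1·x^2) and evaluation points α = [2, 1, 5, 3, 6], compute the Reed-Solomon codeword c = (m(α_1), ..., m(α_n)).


c = [3, 2, 4, 6, 6]

Message polynomial: m(x) = 3 + 5·x + 1·x^2 (mod 7).
For each evaluation point α_i, compute m(α_i) mod 7:
  α_1 = 2: Horner steps 1 → 0 → 3, so m(2) = 3.
  α_2 = 1: Horner steps 1 → 6 → 2, so m(1) = 2.
  α_3 = 5: Horner steps 1 → 3 → 4, so m(5) = 4.
  α_4 = 3: Horner steps 1 → 1 → 6, so m(3) = 6.
  α_5 = 6: Horner steps 1 → 4 → 6, so m(6) = 6.
Codeword c = [3, 2, 4, 6, 6] ∈ F_7^5.


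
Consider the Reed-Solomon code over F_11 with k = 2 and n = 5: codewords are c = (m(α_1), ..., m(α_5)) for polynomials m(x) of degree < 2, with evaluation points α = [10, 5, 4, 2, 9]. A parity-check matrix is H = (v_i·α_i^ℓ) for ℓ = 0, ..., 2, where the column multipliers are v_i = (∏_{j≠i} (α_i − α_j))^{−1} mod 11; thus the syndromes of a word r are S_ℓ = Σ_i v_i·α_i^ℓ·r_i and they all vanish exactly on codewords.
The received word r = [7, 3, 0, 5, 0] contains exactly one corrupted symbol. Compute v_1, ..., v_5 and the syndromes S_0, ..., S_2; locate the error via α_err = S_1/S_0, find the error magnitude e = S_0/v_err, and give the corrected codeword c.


S = (6, 10, 2), error at position 5, error magnitude e = 7, c = [7, 3, 0, 5, 4].

Step 1: column multipliers v_i = (∏_{j≠i}(α_i − α_j))^{−1} mod 11.
  i = 1 (α = 10): (10−5)(10−4)(10−2)(10−9) = 5·6·8·1 = 240 ≡ 9, so v_1 = 9^{−1} = 5 (mod 11).
  i = 2 (α = 5): (5−10)(5−4)(5−2)(5−9) = (−5)·1·3·(−4) = 60 ≡ 5, so v_2 = 5^{−1} = 9 (mod 11).
  i = 3 (α = 4): (4−10)(4−5)(4−2)(4−9) = (−6)·(−1)·2·(−5) = −60 ≡ 6, so v_3 = 6^{−1} = 2 (mod 11).
  i = 4 (α = 2): (2−10)(2−5)(2−4)(2−9) = (−8)·(−3)·(−2)·(−7) = 336 ≡ 6, so v_4 = 6^{−1} = 2 (mod 11).
  i = 5 (α = 9): (9−10)(9−5)(9−4)(9−2) = (−1)·4·5·7 = −140 ≡ 3, so v_5 = 3^{−1} = 4 (mod 11).
  v = [5, 9, 2, 2, 4].
Step 2: syndromes of r = [7, 3, 0, 5, 0] (all sums mod 11).
  S_0 = Σ v_i r_i = 5·7 + 9·3 + 2·0 + 2·5 + 4·0 = 72 ≡ 6.
  S_1 = Σ v_i α_i r_i = 5·10·7 + 9·5·3 + 2·4·0 + 2·2·5 + 4·9·0 = 505 ≡ 10.
  α_i^2 mod 11 = [1, 3, 5, 4, 4].
  S_2 = Σ v_i α_i^2 r_i = 5·1·7 + 9·3·3 + 2·5·0 + 2·4·5 + 4·4·0 = 156 ≡ 2.
  S = (6, 10, 2) ≠ 0, so r is not a codeword (an error is present).
Step 3: locate the error. For a single error e at position i, S_ℓ = v_i·e·α_i^ℓ, so α_err = S_1/S_0.
  S_0^{−1} = 6^{−1} = 2 (mod 11), so α_err = 10·2 = 20 ≡ 9 = α_5. Error position i = 5.
  Consistency check: S_2/S_1 = 2·10 = 20 ≡ 9 = α_err ✓ (single-error assumption holds).
Step 4: error magnitude e = S_0/v_5 = S_0·∏_{j≠5}(α_5 − α_j) = 6·3 = 18 ≡ 7 (mod 11).
Step 5: correct position 5: c_5 = r_5 − e = 0 − 7 ≡ 4 (mod 11). Hence c = [7, 3, 0, 5, 4].
  Check: interpolating c through the α_i gives m(x) = 10 + 3·x (degree < 2) with m(α_i) = c_i for every i, so c is indeed a codeword.


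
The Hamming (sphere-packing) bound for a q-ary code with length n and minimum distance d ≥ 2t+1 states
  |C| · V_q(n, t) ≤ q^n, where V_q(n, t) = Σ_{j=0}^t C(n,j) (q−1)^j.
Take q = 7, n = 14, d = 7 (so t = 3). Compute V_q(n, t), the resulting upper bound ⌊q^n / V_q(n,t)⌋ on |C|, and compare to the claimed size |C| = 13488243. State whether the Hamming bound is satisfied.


V_q(n, t) = 81985, q^n = 678223072849, Hamming bound = 8272526, |C| = 13488243 > bound (violated).

Step 1: Compute V_q(n, t) = Σ_{j=0}^3 C(n, j) (q−1)^j.
  j = 0: C(14,0)·(6)^0 = 1·1 = 1.
  j = 1: C(14,1)·(6)^1 = 14·6 = 84.
  j = 2: C(14,2)·(6)^2 = 91·36 = 3276.
  j = 3: C(14,3)·(6)^3 = 364·216 = 78624.
  V_q(n, t) = 1 + 84 + 3276 + 78624 = 81985.
Step 2: q^n = 7^14 = 678223072849.
Step 3: Hamming bound ⌊q^n / V_q(n,t)⌋ = ⌊678223072849/81985⌋ = 8272526.
Step 4: Compare |C| = 13488243 to 8272526: violated.
The claimed |C| lies above the Hamming bound, so no 7-ary code of length 14 with d ≥ 7 can have 13488243 codewords.


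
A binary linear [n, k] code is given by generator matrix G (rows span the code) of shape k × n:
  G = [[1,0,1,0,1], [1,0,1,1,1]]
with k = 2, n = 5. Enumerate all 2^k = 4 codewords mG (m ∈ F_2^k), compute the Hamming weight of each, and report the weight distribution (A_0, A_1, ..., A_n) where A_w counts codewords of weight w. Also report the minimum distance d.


Weight distribution: A_0 = 1, A_1 = 1, A_3 = 1, A_4 = 1. Minimum distance d = 1.

Enumerate all 2^2 = 4 messages m ∈ F_2^2.
For each, compute codeword c = mG in F_2^5, then tally its weight.
  m = 00 → c = 00000, weight = 0.
  m = 10 → c = 10101, weight = 3.
  m = 01 → c = 10111, weight = 4.
  m = 11 → c = 00010, weight = 1.
Tally weights:
  weight 0: 1 codewords.
  weight 1: 1 codewords.
  weight 3: 1 codewords.
  weight 4: 1 codewords.
Minimum distance d = smallest w > 0 with A_w > 0 = 1.
Sanity: Σ A_w = 4 = 2^2 = 4 ✓.


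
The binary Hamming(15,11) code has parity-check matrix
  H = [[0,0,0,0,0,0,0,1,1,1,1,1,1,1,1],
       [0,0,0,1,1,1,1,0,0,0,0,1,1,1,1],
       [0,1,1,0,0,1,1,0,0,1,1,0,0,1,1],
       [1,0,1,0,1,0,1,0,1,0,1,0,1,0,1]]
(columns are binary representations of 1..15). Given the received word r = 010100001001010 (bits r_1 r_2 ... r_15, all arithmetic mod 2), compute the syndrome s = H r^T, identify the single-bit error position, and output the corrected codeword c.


s = (1, 1, 0, 1)^T, error position = 13, corrected codeword c = 010100001001110

Compute s = H r^T mod 2 one row at a time:
  s_1 = 0 + 1 + 0 + 0 + 1 + 0 + 1 + 0 = 3 ≡ 1 (mod 2).
  s_2 = 1 + 0 + 0 + 0 + 1 + 0 + 1 + 0 = 3 ≡ 1 (mod 2).
  s_3 = 1 + 0 + 0 + 0 + 0 + 0 + 1 + 0 = 2 ≡ 0 (mod 2).
  s_4 = 0 + 0 + 0 + 0 + 1 + 0 + 0 + 0 = 1 ≡ 1 (mod 2).
s = (1, 1, 0, 1)^T — this equals column 13 of H (binary 1101), so error is at position 13.
Correct: flip bit 13 of r = 010100001001010 to get c = 010100001001110.


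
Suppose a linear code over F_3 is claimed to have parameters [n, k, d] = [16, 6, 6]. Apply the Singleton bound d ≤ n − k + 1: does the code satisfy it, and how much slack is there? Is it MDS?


Singleton RHS = n − k + 1 = 11, slack = 5, bound satisfied, not MDS.

Singleton bound: d ≤ n − k + 1.
Here n = 16, k = 6, so n − k + 1 = 11.
Given d = 6, check d ≤ 11: YES.
Slack = (n − k + 1) − d = 5.
The code is NOT MDS (slack = 5 > 0).
Description: the claimed parameters are [16, 6, 6]_3; such a code would be non-MDS.


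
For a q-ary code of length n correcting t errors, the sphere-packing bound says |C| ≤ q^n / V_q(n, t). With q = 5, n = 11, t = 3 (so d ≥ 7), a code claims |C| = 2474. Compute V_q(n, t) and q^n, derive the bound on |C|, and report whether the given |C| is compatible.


V_q(n, t) = 11485, q^n = 48828125, Hamming bound = 4251, |C| = 2474 ≤ bound (satisfied).

Step 1: Compute V_q(n, t) = Σ_{j=0}^3 C(n, j) (q−1)^j.
  j = 0: C(11,0)·(4)^0 = 1·1 = 1.
  j = 1: C(11,1)·(4)^1 = 11·4 = 44.
  j = 2: C(11,2)·(4)^2 = 55·16 = 880.
  j = 3: C(11,3)·(4)^3 = 165·64 = 10560.
  V_q(n, t) = 1 + 44 + 880 + 10560 = 11485.
Step 2: q^n = 5^11 = 48828125.
Step 3: Hamming bound ⌊q^n / V_q(n,t)⌋ = ⌊48828125/11485⌋ = 4251.
Step 4: Compare |C| = 2474 to 4251: satisfied.
The claimed |C| lies below the Hamming bound.


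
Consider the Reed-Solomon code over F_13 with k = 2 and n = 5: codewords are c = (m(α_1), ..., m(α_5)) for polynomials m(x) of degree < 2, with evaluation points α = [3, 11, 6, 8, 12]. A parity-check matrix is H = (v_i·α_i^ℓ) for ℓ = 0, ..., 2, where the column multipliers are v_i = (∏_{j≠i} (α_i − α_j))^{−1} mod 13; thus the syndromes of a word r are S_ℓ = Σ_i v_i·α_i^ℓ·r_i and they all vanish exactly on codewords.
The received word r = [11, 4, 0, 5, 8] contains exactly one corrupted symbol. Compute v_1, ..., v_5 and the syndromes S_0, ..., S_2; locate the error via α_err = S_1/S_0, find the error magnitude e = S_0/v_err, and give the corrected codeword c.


S = (8, 9, 2), error at position 3, error magnitude e = 3, c = [11, 4, 10, 5, 8].

Step 1: column multipliers v_i = (∏_{j≠i}(α_i − α_j))^{−1} mod 13.
  i = 1 (α = 3): (3−11)(3−6)(3−8)(3−12) = (−8)·(−3)·(−5)·(−9) = 1080 ≡ 1, so v_1 = 1^{−1} = 1 (mod 13).
  i = 2 (α = 11): (11−3)(11−6)(11−8)(11−12) = 8·5·3·(−1) = −120 ≡ 10, so v_2 = 10^{−1} = 4 (mod 13).
  i = 3 (α = 6): (6−3)(6−11)(6−8)(6−12) = 3·(−5)·(−2)·(−6) = −180 ≡ 2, so v_3 = 2^{−1} = 7 (mod 13).
  i = 4 (α = 8): (8−3)(8−11)(8−6)(8−12) = 5·(−3)·2·(−4) = 120 ≡ 3, so v_4 = 3^{−1} = 9 (mod 13).
  i = 5 (α = 12): (12−3)(12−11)(12−6)(12−8) = 9·1·6·4 = 216 ≡ 8, so v_5 = 8^{−1} = 5 (mod 13).
  v = [1, 4, 7, 9, 5].
Step 2: syndromes of r = [11, 4, 0, 5, 8] (all sums mod 13).
  S_0 = Σ v_i r_i = 1·11 + 4·4 + 7·0 + 9·5 + 5·8 = 112 ≡ 8.
  S_1 = Σ v_i α_i r_i = 1·3·11 + 4·11·4 + 7·6·0 + 9·8·5 + 5·12·8 = 1049 ≡ 9.
  α_i^2 mod 13 = [9, 4, 10, 12, 1].
  S_2 = Σ v_i α_i^2 r_i = 1·9·11 + 4·4·4 + 7·10·0 + 9·12·5 + 5·1·8 = 743 ≡ 2.
  S = (8, 9, 2) ≠ 0, so r is not a codeword (an error is present).
Step 3: locate the error. For a single error e at position i, S_ℓ = v_i·e·α_i^ℓ, so α_err = S_1/S_0.
  S_0^{−1} = 8^{−1} = 5 (mod 13), so α_err = 9·5 = 45 ≡ 6 = α_3. Error position i = 3.
  Consistency check: S_2/S_1 = 2·3 = 6 ≡ 6 = α_err ✓ (single-error assumption holds).
Step 4: error magnitude e = S_0/v_3 = S_0·∏_{j≠3}(α_3 − α_j) = 8·2 = 16 ≡ 3 (mod 13).
Step 5: correct position 3: c_3 = r_3 − e = 0 − 3 ≡ 10 (mod 13). Hence c = [11, 4, 10, 5, 8].
  Check: interpolating c through the α_i gives m(x) = 12 + 4·x (degree < 2) with m(α_i) = c_i for every i, so c is indeed a codeword.


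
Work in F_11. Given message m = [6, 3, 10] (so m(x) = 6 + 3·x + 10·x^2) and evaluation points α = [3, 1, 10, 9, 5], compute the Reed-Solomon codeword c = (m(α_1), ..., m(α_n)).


c = [6, 8, 2, 7, 7]

Message polynomial: m(x) = 6 + 3·x + 10·x^2 (mod 11).
For each evaluation point α_i, compute m(α_i) mod 11:
  α_1 = 3: Horner steps 10 → 0 → 6, so m(3) = 6.
  α_2 = 1: Horner steps 10 → 2 → 8, so m(1) = 8.
  α_3 = 10: Horner steps 10 → 4 → 2, so m(10) = 2.
  α_4 = 9: Horner steps 10 → 5 → 7, so m(9) = 7.
  α_5 = 5: Horner steps 10 → 9 → 7, so m(5) = 7.
Codeword c = [6, 8, 2, 7, 7] ∈ F_11^5.


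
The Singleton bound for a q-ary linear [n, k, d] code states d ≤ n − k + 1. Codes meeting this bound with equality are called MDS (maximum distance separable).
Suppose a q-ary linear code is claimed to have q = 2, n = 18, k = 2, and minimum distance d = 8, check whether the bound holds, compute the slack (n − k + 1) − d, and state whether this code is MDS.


Singleton RHS = n − k + 1 = 17, slack = 9, bound satisfied, not MDS.

Singleton bound: d ≤ n − k + 1.
Here n = 18, k = 2, so n − k + 1 = 17.
Given d = 8, check d ≤ 17: YES.
Slack = (n − k + 1) − d = 9.
The code is NOT MDS (slack = 9 > 0).
Description: the claimed parameters are [18, 2, 8]_2; such a code would be non-MDS.


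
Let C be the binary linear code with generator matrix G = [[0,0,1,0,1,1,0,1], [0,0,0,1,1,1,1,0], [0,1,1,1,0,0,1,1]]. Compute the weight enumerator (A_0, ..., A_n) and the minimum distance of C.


Weight distribution: A_0 = 1, A_1 = 1, A_4 = 3, A_5 = 3. Minimum distance d = 1.

Enumerate all 2^3 = 8 messages m ∈ F_2^3.
For each, compute codeword c = mG in F_2^8, then tally its weight.
  m = 000 → c = 00000000, weight = 0.
  m = 100 → c = 00101101, weight = 4.
  m = 010 → c = 00011110, weight = 4.
  m = 110 → c = 00110011, weight = 4.
  m = 001 → c = 01110011, weight = 5.
  m = 101 → c = 01011110, weight = 5.
  m = 011 → c = 01101101, weight = 5.
  m = 111 → c = 01000000, weight = 1.
Tally weights:
  weight 0: 1 codewords.
  weight 1: 1 codewords.
  weight 4: 3 codewords.
  weight 5: 3 codewords.
Minimum distance d = smallest w > 0 with A_w > 0 = 1.
Sanity: Σ A_w = 8 = 2^3 = 8 ✓.


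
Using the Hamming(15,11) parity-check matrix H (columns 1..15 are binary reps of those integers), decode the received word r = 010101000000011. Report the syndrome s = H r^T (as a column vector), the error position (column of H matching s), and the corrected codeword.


s = (0, 0, 0, 1)^T, error position = 1, corrected codeword c = 110101000000011

Compute s = H r^T mod 2 one row at a time:
  s_1 = 0 + 0 + 0 + 0 + 0 + 0 + 1 + 1 = 2 ≡ 0 (mod 2).
  s_2 = 1 + 0 + 1 + 0 + 0 + 0 + 1 + 1 = 4 ≡ 0 (mod 2).
  s_3 = 1 + 0 + 1 + 0 + 0 + 0 + 1 + 1 = 4 ≡ 0 (mod 2).
  s_4 = 0 + 0 + 0 + 0 + 0 + 0 + 0 + 1 = 1 ≡ 1 (mod 2).
s = (0, 0, 0, 1)^T — this equals column 1 of H (binary 0001), so error is at position 1.
Correct: flip bit 1 of r = 010101000000011 to get c = 110101000000011.


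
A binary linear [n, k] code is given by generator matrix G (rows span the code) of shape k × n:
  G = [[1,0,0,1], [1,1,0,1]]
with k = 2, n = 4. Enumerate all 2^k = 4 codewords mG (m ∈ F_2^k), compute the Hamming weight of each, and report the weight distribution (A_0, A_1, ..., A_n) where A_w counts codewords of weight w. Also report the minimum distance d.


Weight distribution: A_0 = 1, A_1 = 1, A_2 = 1, A_3 = 1. Minimum distance d = 1.

Enumerate all 2^2 = 4 messages m ∈ F_2^2.
For each, compute codeword c = mG in F_2^4, then tally its weight.
  m = 00 → c = 0000, weight = 0.
  m = 10 → c = 1001, weight = 2.
  m = 01 → c = 1101, weight = 3.
  m = 11 → c = 0100, weight = 1.
Tally weights:
  weight 0: 1 codewords.
  weight 1: 1 codewords.
  weight 2: 1 codewords.
  weight 3: 1 codewords.
Minimum distance d = smallest w > 0 with A_w > 0 = 1.
Sanity: Σ A_w = 4 = 2^2 = 4 ✓.


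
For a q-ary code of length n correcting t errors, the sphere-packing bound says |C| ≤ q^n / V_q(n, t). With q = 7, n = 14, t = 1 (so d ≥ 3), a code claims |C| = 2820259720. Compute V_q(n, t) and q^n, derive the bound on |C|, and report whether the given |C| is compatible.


V_q(n, t) = 85, q^n = 678223072849, Hamming bound = 7979094974, |C| = 2820259720 ≤ bound (satisfied).

Step 1: Compute V_q(n, t) = Σ_{j=0}^1 C(n, j) (q−1)^j.
  j = 0: C(14,0)·(6)^0 = 1·1 = 1.
  j = 1: C(14,1)·(6)^1 = 14·6 = 84.
  V_q(n, t) = 1 + 84 = 85.
Step 2: q^n = 7^14 = 678223072849.
Step 3: Hamming bound ⌊q^n / V_q(n,t)⌋ = ⌊678223072849/85⌋ = 7979094974.
Step 4: Compare |C| = 2820259720 to 7979094974: satisfied.
The claimed |C| lies below the Hamming bound.


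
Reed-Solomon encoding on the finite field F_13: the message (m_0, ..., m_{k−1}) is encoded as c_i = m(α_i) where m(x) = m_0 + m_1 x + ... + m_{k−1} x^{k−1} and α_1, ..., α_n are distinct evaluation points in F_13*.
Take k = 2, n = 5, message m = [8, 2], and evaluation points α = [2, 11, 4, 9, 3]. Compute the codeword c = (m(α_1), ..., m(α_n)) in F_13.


c = [12, 4, 3, 0, 1]

Message polynomial: m(x) = 8 + 2·x (mod 13).
For each evaluation point α_i, compute m(α_i) mod 13:
  α_1 = 2: Horner steps 2 → 12, so m(2) = 12.
  α_2 = 11: Horner steps 2 → 4, so m(11) = 4.
  α_3 = 4: Horner steps 2 → 3, so m(4) = 3.
  α_4 = 9: Horner steps 2 → 0, so m(9) = 0.
  α_5 = 3: Horner steps 2 → 1, so m(3) = 1.
Codeword c = [12, 4, 3, 0, 1] ∈ F_13^5.


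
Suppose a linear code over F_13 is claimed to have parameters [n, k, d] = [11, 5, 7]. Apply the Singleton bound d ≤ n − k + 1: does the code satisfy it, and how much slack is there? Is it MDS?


Singleton RHS = n − k + 1 = 7, slack = 0, bound satisfied, MDS.

Singleton bound: d ≤ n − k + 1.
Here n = 11, k = 5, so n − k + 1 = 7.
Given d = 7, check d ≤ 7: YES.
Slack = (n − k + 1) − d = 0.
The code is MDS (slack = 0).
Description: the claimed parameters are [11, 5, 7]_13; such a code would be MDS (meets Singleton bound).


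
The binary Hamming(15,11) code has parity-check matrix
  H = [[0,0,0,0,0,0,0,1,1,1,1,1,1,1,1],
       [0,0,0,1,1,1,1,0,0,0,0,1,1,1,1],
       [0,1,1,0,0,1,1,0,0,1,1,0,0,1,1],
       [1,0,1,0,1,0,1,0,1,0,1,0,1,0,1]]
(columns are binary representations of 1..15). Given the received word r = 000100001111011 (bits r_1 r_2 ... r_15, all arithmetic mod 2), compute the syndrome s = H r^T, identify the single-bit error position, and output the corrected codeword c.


s = (0, 0, 0, 1)^T, error position = 1, corrected codeword c = 100100001111011

Compute s = H r^T mod 2 one row at a time:
  s_1 = 0 + 1 + 1 + 1 + 1 + 0 + 1 + 1 = 6 ≡ 0 (mod 2).
  s_2 = 1 + 0 + 0 + 0 + 1 + 0 + 1 + 1 = 4 ≡ 0 (mod 2).
  s_3 = 0 + 0 + 0 + 0 + 1 + 1 + 1 + 1 = 4 ≡ 0 (mod 2).
  s_4 = 0 + 0 + 0 + 0 + 1 + 1 + 0 + 1 = 3 ≡ 1 (mod 2).
s = (0, 0, 0, 1)^T — this equals column 1 of H (binary 0001), so error is at position 1.
Correct: flip bit 1 of r = 000100001111011 to get c = 100100001111011.


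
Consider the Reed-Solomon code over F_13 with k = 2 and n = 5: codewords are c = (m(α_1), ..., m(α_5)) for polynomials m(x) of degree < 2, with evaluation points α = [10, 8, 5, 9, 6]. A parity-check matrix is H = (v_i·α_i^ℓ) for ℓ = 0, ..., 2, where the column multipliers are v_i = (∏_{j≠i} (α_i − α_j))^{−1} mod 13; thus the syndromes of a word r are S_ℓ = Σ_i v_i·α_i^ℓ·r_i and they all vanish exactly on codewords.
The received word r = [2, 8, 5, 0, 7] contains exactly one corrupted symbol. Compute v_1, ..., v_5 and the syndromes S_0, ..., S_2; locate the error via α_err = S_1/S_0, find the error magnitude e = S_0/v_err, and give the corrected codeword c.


S = (3, 11, 10), error at position 2, error magnitude e = 10, c = [2, 11, 5, 0, 7].

Step 1: column multipliers v_i = (∏_{j≠i}(α_i − α_j))^{−1} mod 13.
  i = 1 (α = 10): (10−8)(10−5)(10−9)(10−6) = 2·5·1·4 = 40 ≡ 1, so v_1 = 1^{−1} = 1 (mod 13).
  i = 2 (α = 8): (8−10)(8−5)(8−9)(8−6) = (−2)·3·(−1)·2 = 12 ≡ 12, so v_2 = 12^{−1} = 12 (mod 13).
  i = 3 (α = 5): (5−10)(5−8)(5−9)(5−6) = (−5)·(−3)·(−4)·(−1) = 60 ≡ 8, so v_3 = 8^{−1} = 5 (mod 13).
  i = 4 (α = 9): (9−10)(9−8)(9−5)(9−6) = (−1)·1·4·3 = −12 ≡ 1, so v_4 = 1^{−1} = 1 (mod 13).
  i = 5 (α = 6): (6−10)(6−8)(6−5)(6−9) = (−4)·(−2)·1·(−3) = −24 ≡ 2, so v_5 = 2^{−1} = 7 (mod 13).
  v = [1, 12, 5, 1, 7].
Step 2: syndromes of r = [2, 8, 5, 0, 7] (all sums mod 13).
  S_0 = Σ v_i r_i = 1·2 + 12·8 + 5·5 + 1·0 + 7·7 = 172 ≡ 3.
  S_1 = Σ v_i α_i r_i = 1·10·2 + 12·8·8 + 5·5·5 + 1·9·0 + 7·6·7 = 1207 ≡ 11.
  α_i^2 mod 13 = [9, 12, 12, 3, 10].
  S_2 = Σ v_i α_i^2 r_i = 1·9·2 + 12·12·8 + 5·12·5 + 1·3·0 + 7·10·7 = 1960 ≡ 10.
  S = (3, 11, 10) ≠ 0, so r is not a codeword (an error is present).
Step 3: locate the error. For a single error e at position i, S_ℓ = v_i·e·α_i^ℓ, so α_err = S_1/S_0.
  S_0^{−1} = 3^{−1} = 9 (mod 13), so α_err = 11·9 = 99 ≡ 8 = α_2. Error position i = 2.
  Consistency check: S_2/S_1 = 10·6 = 60 ≡ 8 = α_err ✓ (single-error assumption holds).
Step 4: error magnitude e = S_0/v_2 = S_0·∏_{j≠2}(α_2 − α_j) = 3·12 = 36 ≡ 10 (mod 13).
Step 5: correct position 2: c_2 = r_2 − e = 8 − 10 ≡ 11 (mod 13). Hence c = [2, 11, 5, 0, 7].
  Check: interpolating c through the α_i gives m(x) = 8 + 2·x (degree < 2) with m(α_i) = c_i for every i, so c is indeed a codeword.


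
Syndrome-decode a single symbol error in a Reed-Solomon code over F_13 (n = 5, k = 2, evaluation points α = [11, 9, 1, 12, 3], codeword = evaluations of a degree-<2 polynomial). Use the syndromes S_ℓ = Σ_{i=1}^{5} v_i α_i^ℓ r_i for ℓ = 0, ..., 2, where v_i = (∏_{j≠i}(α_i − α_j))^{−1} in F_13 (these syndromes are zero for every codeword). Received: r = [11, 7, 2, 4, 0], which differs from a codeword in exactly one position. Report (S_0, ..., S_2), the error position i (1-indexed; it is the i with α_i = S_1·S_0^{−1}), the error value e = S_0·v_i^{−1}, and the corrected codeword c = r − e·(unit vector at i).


S = (5, 3, 7), error at position 1, error magnitude e = 6, c = [5, 7, 2, 4, 0].

Step 1: column multipliers v_i = (∏_{j≠i}(α_i − α_j))^{−1} mod 13.
  i = 1 (α = 11): (11−9)(11−1)(11−12)(11−3) = 2·10·(−1)·8 = −160 ≡ 9, so v_1 = 9^{−1} = 3 (mod 13).
  i = 2 (α = 9): (9−11)(9−1)(9−12)(9−3) = (−2)·8·(−3)·6 = 288 ≡ 2, so v_2 = 2^{−1} = 7 (mod 13).
  i = 3 (α = 1): (1−11)(1−9)(1−12)(1−3) = (−10)·(−8)·(−11)·(−2) = 1760 ≡ 5, so v_3 = 5^{−1} = 8 (mod 13).
  i = 4 (α = 12): (12−11)(12−9)(12−1)(12−3) = 1·3·11·9 = 297 ≡ 11, so v_4 = 11^{−1} = 6 (mod 13).
  i = 5 (α = 3): (3−11)(3−9)(3−1)(3−12) = (−8)·(−6)·2·(−9) = −864 ≡ 7, so v_5 = 7^{−1} = 2 (mod 13).
  v = [3, 7, 8, 6, 2].
Step 2: syndromes of r = [11, 7, 2, 4, 0] (all sums mod 13).
  S_0 = Σ v_i r_i = 3·11 + 7·7 + 8·2 + 6·4 + 2·0 = 122 ≡ 5.
  S_1 = Σ v_i α_i r_i = 3·11·11 + 7·9·7 + 8·1·2 + 6·12·4 + 2·3·0 = 1108 ≡ 3.
  α_i^2 mod 13 = [4, 3, 1, 1, 9].
  S_2 = Σ v_i α_i^2 r_i = 3·4·11 + 7·3·7 + 8·1·2 + 6·1·4 + 2·9·0 = 319 ≡ 7.
  S = (5, 3, 7) ≠ 0, so r is not a codeword (an error is present).
Step 3: locate the error. For a single error e at position i, S_ℓ = v_i·e·α_i^ℓ, so α_err = S_1/S_0.
  S_0^{−1} = 5^{−1} = 8 (mod 13), so α_err = 3·8 = 24 ≡ 11 = α_1. Error position i = 1.
  Consistency check: S_2/S_1 = 7·9 = 63 ≡ 11 = α_err ✓ (single-error assumption holds).
Step 4: error magnitude e = S_0/v_1 = S_0·∏_{j≠1}(α_1 − α_j) = 5·9 = 45 ≡ 6 (mod 13).
Step 5: correct position 1: c_1 = r_1 − e = 11 − 6 ≡ 5 (mod 13). Hence c = [5, 7, 2, 4, 0].
  Check: interpolating c through the α_i gives m(x) = 3 + 12·x (degree < 2) with m(α_i) = c_i for every i, so c is indeed a codeword.


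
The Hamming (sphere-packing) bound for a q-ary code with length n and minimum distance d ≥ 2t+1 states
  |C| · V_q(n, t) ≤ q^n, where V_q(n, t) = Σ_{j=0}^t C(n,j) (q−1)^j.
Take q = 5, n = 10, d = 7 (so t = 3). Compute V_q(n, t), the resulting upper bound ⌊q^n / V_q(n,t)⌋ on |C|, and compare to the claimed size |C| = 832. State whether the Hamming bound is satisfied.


V_q(n, t) = 8441, q^n = 9765625, Hamming bound = 1156, |C| = 832 ≤ bound (satisfied).

Step 1: Compute V_q(n, t) = Σ_{j=0}^3 C(n, j) (q−1)^j.
  j = 0: C(10,0)·(4)^0 = 1·1 = 1.
  j = 1: C(10,1)·(4)^1 = 10·4 = 40.
  j = 2: C(10,2)·(4)^2 = 45·16 = 720.
  j = 3: C(10,3)·(4)^3 = 120·64 = 7680.
  V_q(n, t) = 1 + 40 + 720 + 7680 = 8441.
Step 2: q^n = 5^10 = 9765625.
Step 3: Hamming bound ⌊q^n / V_q(n,t)⌋ = ⌊9765625/8441⌋ = 1156.
Step 4: Compare |C| = 832 to 1156: satisfied.
The claimed |C| lies below the Hamming bound.


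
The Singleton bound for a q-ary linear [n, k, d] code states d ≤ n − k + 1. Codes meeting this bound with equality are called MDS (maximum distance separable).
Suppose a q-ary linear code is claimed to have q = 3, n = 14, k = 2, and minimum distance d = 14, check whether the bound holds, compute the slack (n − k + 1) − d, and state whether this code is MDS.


Singleton RHS = n − k + 1 = 13, slack = -1, bound violated (no such code; not MDS).

Singleton bound: d ≤ n − k + 1.
Here n = 14, k = 2, so n − k + 1 = 13.
Given d = 14, check d ≤ 13: NO.
Slack = (n − k + 1) − d = -1.
The slack is negative: d = 14 exceeds n − k + 1 = 13 by 1, so the Singleton bound is violated and no linear [14, 2, 14]_3 code can exist. In particular it is not MDS (MDS requires d = n − k + 1 exactly).
Description: the claimed parameters are [14, 2, 14]_3; such a code would be impossible (violates the Singleton bound).


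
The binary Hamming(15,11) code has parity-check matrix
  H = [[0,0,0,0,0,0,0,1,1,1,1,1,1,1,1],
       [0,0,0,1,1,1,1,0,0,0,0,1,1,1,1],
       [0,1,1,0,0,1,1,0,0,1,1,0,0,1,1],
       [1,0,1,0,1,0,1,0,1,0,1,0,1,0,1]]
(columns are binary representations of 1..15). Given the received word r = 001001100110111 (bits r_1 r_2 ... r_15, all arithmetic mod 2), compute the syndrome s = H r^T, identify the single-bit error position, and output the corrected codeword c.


s = (1, 1, 1, 1)^T, error position = 15, corrected codeword c = 001001100110110

Compute s = H r^T mod 2 one row at a time:
  s_1 = 0 + 0 + 1 + 1 + 0 + 1 + 1 + 1 = 5 ≡ 1 (mod 2).
  s_2 = 0 + 0 + 1 + 1 + 0 + 1 + 1 + 1 = 5 ≡ 1 (mod 2).
  s_3 = 0 + 1 + 1 + 1 + 1 + 1 + 1 + 1 = 7 ≡ 1 (mod 2).
  s_4 = 0 + 1 + 0 + 1 + 0 + 1 + 1 + 1 = 5 ≡ 1 (mod 2).
s = (1, 1, 1, 1)^T — this equals column 15 of H (binary 1111), so error is at position 15.
Correct: flip bit 15 of r = 001001100110111 to get c = 001001100110110.


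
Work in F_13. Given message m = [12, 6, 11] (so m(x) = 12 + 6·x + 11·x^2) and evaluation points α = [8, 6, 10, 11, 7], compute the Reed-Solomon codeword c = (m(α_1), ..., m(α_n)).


c = [10, 2, 2, 5, 8]

Message polynomial: m(x) = 12 + 6·x + 11·x^2 (mod 13).
For each evaluation point α_i, compute m(α_i) mod 13:
  α_1 = 8: Horner steps 11 → 3 → 10, so m(8) = 10.
  α_2 = 6: Horner steps 11 → 7 → 2, so m(6) = 2.
  α_3 = 10: Horner steps 11 → 12 → 2, so m(10) = 2.
  α_4 = 11: Horner steps 11 → 10 → 5, so m(11) = 5.
  α_5 = 7: Horner steps 11 → 5 → 8, so m(7) = 8.
Codeword c = [10, 2, 2, 5, 8] ∈ F_13^5.


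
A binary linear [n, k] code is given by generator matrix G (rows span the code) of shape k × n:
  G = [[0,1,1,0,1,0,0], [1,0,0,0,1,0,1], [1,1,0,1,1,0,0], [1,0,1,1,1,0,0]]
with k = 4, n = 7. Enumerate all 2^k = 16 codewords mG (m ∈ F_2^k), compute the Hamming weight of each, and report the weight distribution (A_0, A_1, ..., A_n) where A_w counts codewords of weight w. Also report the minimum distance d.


Weight distribution: A_0 = 1, A_1 = 1, A_2 = 2, A_3 = 6, A_4 = 5, A_5 = 1. Minimum distance d = 1.

Enumerate all 2^4 = 16 messages m ∈ F_2^4.
For each, compute codeword c = mG in F_2^7, then tally its weight.
  m = 0000 → c = 0000000, weight = 0.
  m = 1000 → c = 0110100, weight = 3.
  m = 0100 → c = 1000101, weight = 3.
  m = 1100 → c = 1110001, weight = 4.
  m = 0010 → c = 1101100, weight = 4.
  m = 1010 → c = 1011000, weight = 3.
  m = 0110 → c = 0101001, weight = 3.
  m = 1110 → c = 0011101, weight = 4.
  m = 0001 → c = 1011100, weight = 4.
  m = 1001 → c = 1101000, weight = 3.
  m = 0101 → c = 0011001, weight = 3.
  m = 1101 → c = 0101101, weight = 4.
  m = 0011 → c = 0110000, weight = 2.
  m = 1011 → c = 0000100, weight = 1.
  m = 0111 → c = 1110101, weight = 5.
  m = 1111 → c = 1000001, weight = 2.
Tally weights:
  weight 0: 1 codewords.
  weight 1: 1 codewords.
  weight 2: 2 codewords.
  weight 3: 6 codewords.
  weight 4: 5 codewords.
  weight 5: 1 codewords.
Minimum distance d = smallest w > 0 with A_w > 0 = 1.
Sanity: Σ A_w = 16 = 2^4 = 16 ✓.


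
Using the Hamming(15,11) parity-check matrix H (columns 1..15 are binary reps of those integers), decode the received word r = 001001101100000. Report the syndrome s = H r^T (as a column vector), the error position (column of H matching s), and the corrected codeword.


s = (0, 0, 0, 1)^T, error position = 1, corrected codeword c = 101001101100000

Compute s = H r^T mod 2 one row at a time:
  s_1 = 0 + 1 + 1 + 0 + 0 + 0 + 0 + 0 = 2 ≡ 0 (mod 2).
  s_2 = 0 + 0 + 1 + 1 + 0 + 0 + 0 + 0 = 2 ≡ 0 (mod 2).
  s_3 = 0 + 1 + 1 + 1 + 1 + 0 + 0 + 0 = 4 ≡ 0 (mod 2).
  s_4 = 0 + 1 + 0 + 1 + 1 + 0 + 0 + 0 = 3 ≡ 1 (mod 2).
s = (0, 0, 0, 1)^T — this equals column 1 of H (binary 0001), so error is at position 1.
Correct: flip bit 1 of r = 001001101100000 to get c = 101001101100000.


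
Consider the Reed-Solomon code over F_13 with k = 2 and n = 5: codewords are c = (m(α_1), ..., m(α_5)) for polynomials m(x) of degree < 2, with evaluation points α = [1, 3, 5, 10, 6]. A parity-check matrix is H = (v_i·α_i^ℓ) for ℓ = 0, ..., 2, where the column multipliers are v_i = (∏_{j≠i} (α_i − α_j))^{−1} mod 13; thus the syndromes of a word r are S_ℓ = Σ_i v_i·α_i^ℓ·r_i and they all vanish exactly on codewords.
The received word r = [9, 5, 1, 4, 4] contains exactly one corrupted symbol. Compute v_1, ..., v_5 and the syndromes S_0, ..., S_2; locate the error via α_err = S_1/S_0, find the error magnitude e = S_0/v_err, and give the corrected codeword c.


S = (1, 6, 10), error at position 5, error magnitude e = 5, c = [9, 5, 1, 4, 12].

Step 1: column multipliers v_i = (∏_{j≠i}(α_i − α_j))^{−1} mod 13.
  i = 1 (α = 1): (1−3)(1−5)(1−10)(1−6) = (−2)·(−4)·(−9)·(−5) = 360 ≡ 9, so v_1 = 9^{−1} = 3 (mod 13).
  i = 2 (α = 3): (3−1)(3−5)(3−10)(3−6) = 2·(−2)·(−7)·(−3) = −84 ≡ 7, so v_2 = 7^{−1} = 2 (mod 13).
  i = 3 (α = 5): (5−1)(5−3)(5−10)(5−6) = 4·2·(−5)·(−1) = 40 ≡ 1, so v_3 = 1^{−1} = 1 (mod 13).
  i = 4 (α = 10): (10−1)(10−3)(10−5)(10−6) = 9·7·5·4 = 1260 ≡ 12, so v_4 = 12^{−1} = 12 (mod 13).
  i = 5 (α = 6): (6−1)(6−3)(6−5)(6−10) = 5·3·1·(−4) = −60 ≡ 5, so v_5 = 5^{−1} = 8 (mod 13).
  v = [3, 2, 1, 12, 8].
Step 2: syndromes of r = [9, 5, 1, 4, 4] (all sums mod 13).
  S_0 = Σ v_i r_i = 3·9 + 2·5 + 1·1 + 12·4 + 8·4 = 118 ≡ 1.
  S_1 = Σ v_i α_i r_i = 3·1·9 + 2·3·5 + 1·5·1 + 12·10·4 + 8·6·4 = 734 ≡ 6.
  α_i^2 mod 13 = [1, 9, 12, 9, 10].
  S_2 = Σ v_i α_i^2 r_i = 3·1·9 + 2·9·5 + 1·12·1 + 12·9·4 + 8·10·4 = 881 ≡ 10.
  S = (1, 6, 10) ≠ 0, so r is not a codeword (an error is present).
Step 3: locate the error. For a single error e at position i, S_ℓ = v_i·e·α_i^ℓ, so α_err = S_1/S_0.
  S_0^{−1} = 1^{−1} = 1 (mod 13), so α_err = 6·1 = 6 ≡ 6 = α_5. Error position i = 5.
  Consistency check: S_2/S_1 = 10·11 = 110 ≡ 6 = α_err ✓ (single-error assumption holds).
Step 4: error magnitude e = S_0/v_5 = S_0·∏_{j≠5}(α_5 − α_j) = 1·5 = 5 ≡ 5 (mod 13).
Step 5: correct position 5: c_5 = r_5 − e = 4 − 5 ≡ 12 (mod 13). Hence c = [9, 5, 1, 4, 12].
  Check: interpolating c through the α_i gives m(x) = 11 + 11·x (degree < 2) with m(α_i) = c_i for every i, so c is indeed a codeword.


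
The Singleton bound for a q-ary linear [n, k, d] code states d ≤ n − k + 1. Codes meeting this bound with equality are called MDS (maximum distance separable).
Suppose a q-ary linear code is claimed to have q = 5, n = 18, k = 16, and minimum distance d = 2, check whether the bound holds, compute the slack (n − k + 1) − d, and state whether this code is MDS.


Singleton RHS = n − k + 1 = 3, slack = 1, bound satisfied, not MDS.

Singleton bound: d ≤ n − k + 1.
Here n = 18, k = 16, so n − k + 1 = 3.
Given d = 2, check d ≤ 3: YES.
Slack = (n − k + 1) − d = 1.
The code is NOT MDS (slack = 1 > 0).
Description: the claimed parameters are [18, 16, 2]_5; such a code would be non-MDS.


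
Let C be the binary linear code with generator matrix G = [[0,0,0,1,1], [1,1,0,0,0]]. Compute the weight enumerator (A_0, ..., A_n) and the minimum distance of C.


Weight distribution: A_0 = 1, A_2 = 2, A_4 = 1. Minimum distance d = 2.

Enumerate all 2^2 = 4 messages m ∈ F_2^2.
For each, compute codeword c = mG in F_2^5, then tally its weight.
  m = 00 → c = 00000, weight = 0.
  m = 10 → c = 00011, weight = 2.
  m = 01 → c = 11000, weight = 2.
  m = 11 → c = 11011, weight = 4.
Tally weights:
  weight 0: 1 codewords.
  weight 2: 2 codewords.
  weight 4: 1 codewords.
Minimum distance d = smallest w > 0 with A_w > 0 = 2.
Sanity: Σ A_w = 4 = 2^2 = 4 ✓.


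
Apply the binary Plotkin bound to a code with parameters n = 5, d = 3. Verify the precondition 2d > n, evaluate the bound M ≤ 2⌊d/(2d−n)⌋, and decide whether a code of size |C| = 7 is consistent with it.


Plotkin bound M ≤ 6; given |C| = 7 > bound (violated).

Check applicability: 2d = 6, n = 5.
2d − n = 1 > 0, so Plotkin applies.
Compute d/(2d−n) = 3/1 ≈ 3.0000.
⌊d/(2d−n)⌋ = 3.
Plotkin bound: M ≤ 2·3 = 6.
Given |C| = 7, check: VIOLATED.
This |C| is above the Plotkin bound, so no binary code with n = 5, d = 3 and 7 codewords exists.


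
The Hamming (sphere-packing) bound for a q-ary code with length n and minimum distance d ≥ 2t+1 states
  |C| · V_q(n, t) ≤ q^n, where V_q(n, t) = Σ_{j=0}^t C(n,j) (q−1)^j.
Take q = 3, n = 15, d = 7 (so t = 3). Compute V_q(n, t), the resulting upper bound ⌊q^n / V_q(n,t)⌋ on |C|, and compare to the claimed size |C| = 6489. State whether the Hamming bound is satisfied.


V_q(n, t) = 4091, q^n = 14348907, Hamming bound = 3507, |C| = 6489 > bound (violated).

Step 1: Compute V_q(n, t) = Σ_{j=0}^3 C(n, j) (q−1)^j.
  j = 0: C(15,0)·(2)^0 = 1·1 = 1.
  j = 1: C(15,1)·(2)^1 = 15·2 = 30.
  j = 2: C(15,2)·(2)^2 = 105·4 = 420.
  j = 3: C(15,3)·(2)^3 = 455·8 = 3640.
  V_q(n, t) = 1 + 30 + 420 + 3640 = 4091.
Step 2: q^n = 3^15 = 14348907.
Step 3: Hamming bound ⌊q^n / V_q(n,t)⌋ = ⌊14348907/4091⌋ = 3507.
Step 4: Compare |C| = 6489 to 3507: violated.
The claimed |C| lies above the Hamming bound, so no 3-ary code of length 15 with d ≥ 7 can have 6489 codewords.


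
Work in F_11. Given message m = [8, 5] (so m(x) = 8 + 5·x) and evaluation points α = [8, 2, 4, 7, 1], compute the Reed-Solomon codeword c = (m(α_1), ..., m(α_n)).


c = [4, 7, 6, 10, 2]

Message polynomial: m(x) = 8 + 5·x (mod 11).
For each evaluation point α_i, compute m(α_i) mod 11:
  α_1 = 8: Horner steps 5 → 4, so m(8) = 4.
  α_2 = 2: Horner steps 5 → 7, so m(2) = 7.
  α_3 = 4: Horner steps 5 → 6, so m(4) = 6.
  α_4 = 7: Horner steps 5 → 10, so m(7) = 10.
  α_5 = 1: Horner steps 5 → 2, so m(1) = 2.
Codeword c = [4, 7, 6, 10, 2] ∈ F_11^5.


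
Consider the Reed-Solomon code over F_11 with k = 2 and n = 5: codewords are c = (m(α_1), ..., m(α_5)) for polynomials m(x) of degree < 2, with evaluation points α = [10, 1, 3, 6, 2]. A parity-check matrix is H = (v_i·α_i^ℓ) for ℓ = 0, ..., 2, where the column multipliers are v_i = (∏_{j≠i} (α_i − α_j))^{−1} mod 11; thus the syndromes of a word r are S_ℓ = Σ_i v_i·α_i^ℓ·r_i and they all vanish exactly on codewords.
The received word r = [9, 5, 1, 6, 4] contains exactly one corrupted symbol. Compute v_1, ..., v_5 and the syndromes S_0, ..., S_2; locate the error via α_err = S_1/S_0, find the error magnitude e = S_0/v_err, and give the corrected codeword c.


S = (1, 2, 4), error at position 5, error magnitude e = 1, c = [9, 5, 1, 6, 3].

Step 1: column multipliers v_i = (∏_{j≠i}(α_i − α_j))^{−1} mod 11.
  i = 1 (α = 10): (10−1)(10−3)(10−6)(10−2) = 9·7·4·8 = 2016 ≡ 3, so v_1 = 3^{−1} = 4 (mod 11).
  i = 2 (α = 1): (1−10)(1−3)(1−6)(1−2) = (−9)·(−2)·(−5)·(−1) = 90 ≡ 2, so v_2 = 2^{−1} = 6 (mod 11).
  i = 3 (α = 3): (3−10)(3−1)(3−6)(3−2) = (−7)·2·(−3)·1 = 42 ≡ 9, so v_3 = 9^{−1} = 5 (mod 11).
  i = 4 (α = 6): (6−10)(6−1)(6−3)(6−2) = (−4)·5·3·4 = −240 ≡ 2, so v_4 = 2^{−1} = 6 (mod 11).
  i = 5 (α = 2): (2−10)(2−1)(2−3)(2−6) = (−8)·1·(−1)·(−4) = −32 ≡ 1, so v_5 = 1^{−1} = 1 (mod 11).
  v = [4, 6, 5, 6, 1].
Step 2: syndromes of r = [9, 5, 1, 6, 4] (all sums mod 11).
  S_0 = Σ v_i r_i = 4·9 + 6·5 + 5·1 + 6·6 + 1·4 = 111 ≡ 1.
  S_1 = Σ v_i α_i r_i = 4·10·9 + 6·1·5 + 5·3·1 + 6·6·6 + 1·2·4 = 629 ≡ 2.
  α_i^2 mod 11 = [1, 1, 9, 3, 4].
  S_2 = Σ v_i α_i^2 r_i = 4·1·9 + 6·1·5 + 5·9·1 + 6·3·6 + 1·4·4 = 235 ≡ 4.
  S = (1, 2, 4) ≠ 0, so r is not a codeword (an error is present).
Step 3: locate the error. For a single error e at position i, S_ℓ = v_i·e·α_i^ℓ, so α_err = S_1/S_0.
  S_0^{−1} = 1^{−1} = 1 (mod 11), so α_err = 2·1 = 2 ≡ 2 = α_5. Error position i = 5.
  Consistency check: S_2/S_1 = 4·6 = 24 ≡ 2 = α_err ✓ (single-error assumption holds).
Step 4: error magnitude e = S_0/v_5 = S_0·∏_{j≠5}(α_5 − α_j) = 1·1 = 1 ≡ 1 (mod 11).
Step 5: correct position 5: c_5 = r_5 − e = 4 − 1 ≡ 3 (mod 11). Hence c = [9, 5, 1, 6, 3].
  Check: interpolating c through the α_i gives m(x) = 7 + 9·x (degree < 2) with m(α_i) = c_i for every i, so c is indeed a codeword.
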